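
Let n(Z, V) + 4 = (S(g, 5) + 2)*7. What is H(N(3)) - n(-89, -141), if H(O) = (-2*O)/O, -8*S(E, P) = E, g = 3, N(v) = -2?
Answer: -75/8 ≈ -9.3750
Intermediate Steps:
S(E, P) = -E/8
n(Z, V) = 59/8 (n(Z, V) = -4 + (-⅛*3 + 2)*7 = -4 + (-3/8 + 2)*7 = -4 + (13/8)*7 = -4 + 91/8 = 59/8)
H(O) = -2
H(N(3)) - n(-89, -141) = -2 - 1*59/8 = -2 - 59/8 = -75/8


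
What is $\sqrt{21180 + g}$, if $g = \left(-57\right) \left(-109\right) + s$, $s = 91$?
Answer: $2 \sqrt{6871} \approx 165.78$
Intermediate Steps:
$g = 6304$ ($g = \left(-57\right) \left(-109\right) + 91 = 6213 + 91 = 6304$)
$\sqrt{21180 + g} = \sqrt{21180 + 6304} = \sqrt{27484} = 2 \sqrt{6871}$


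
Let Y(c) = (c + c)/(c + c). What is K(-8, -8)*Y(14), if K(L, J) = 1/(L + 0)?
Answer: -1/8 ≈ -0.12500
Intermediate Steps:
K(L, J) = 1/L
Y(c) = 1 (Y(c) = (2*c)/((2*c)) = (2*c)*(1/(2*c)) = 1)
K(-8, -8)*Y(14) = 1/(-8) = -1/8*1 = -1/8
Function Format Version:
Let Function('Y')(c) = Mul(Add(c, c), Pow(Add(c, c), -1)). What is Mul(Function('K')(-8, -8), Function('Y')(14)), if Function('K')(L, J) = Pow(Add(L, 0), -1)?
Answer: Rational(-1, 8) ≈ -0.12500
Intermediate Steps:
Function('K')(L, J) = Pow(L, -1)
Function('Y')(c) = 1 (Function('Y')(c) = Mul(Mul(2, c), Pow(Mul(2, c), -1)) = Mul(Mul(2, c), Mul(Rational(1, 2), Pow(c, -1))) = 1)
Mul(Function('K')(-8, -8), Function('Y')(14)) = Mul(Pow(-8, -1), 1) = Mul(Rational(-1, 8), 1) = Rational(-1, 8)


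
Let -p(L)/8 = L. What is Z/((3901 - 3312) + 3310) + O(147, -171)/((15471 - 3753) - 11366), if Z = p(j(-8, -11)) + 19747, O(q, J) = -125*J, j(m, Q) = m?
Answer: 90314597/1372448 ≈ 65.805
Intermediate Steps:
p(L) = -8*L
Z = 19811 (Z = -8*(-8) + 19747 = 64 + 19747 = 19811)
Z/((3901 - 3312) + 3310) + O(147, -171)/((15471 - 3753) - 11366) = 19811/((3901 - 3312) + 3310) + (-125*(-171))/((15471 - 3753) - 11366) = 19811/(589 + 3310) + 21375/(11718 - 11366) = 19811/3899 + 21375/352 = 90314597/1372448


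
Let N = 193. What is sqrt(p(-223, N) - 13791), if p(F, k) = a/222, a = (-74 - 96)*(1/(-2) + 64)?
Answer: I*sqrt(682072134)/222 ≈ 117.64*I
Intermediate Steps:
a = -10795 (a = -170*(-1/2 + 64) = -170*127/2 = -10795)
p(F, k) = -10795/222
sqrt(p(-223, N) - 13791) = sqrt(-10795/222 - 13791) = sqrt(-3072397/222) = I*sqrt(682072134)/222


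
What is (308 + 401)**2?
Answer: 502681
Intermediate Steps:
(308 + 401)**2 = 709**2 = 502681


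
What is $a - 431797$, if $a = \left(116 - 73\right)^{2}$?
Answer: $-429948$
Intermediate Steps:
$a = 1849$ ($a = 43^{2} = 1849$)
$a - 431797 = 1849 - 431797 = -429948$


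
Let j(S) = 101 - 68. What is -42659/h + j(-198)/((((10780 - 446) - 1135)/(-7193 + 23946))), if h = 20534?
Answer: 10959781225/188892266 ≈ 58.021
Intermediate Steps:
j(S) = 33
-42659/h + j(-198)/((((10780 - 446) - 1135)/(-7193 + 23946))) = -42659/20534 + 33/((((10780 - 446) - 1135)/(-7193 + 23946))) = -42659*1/20534 + 33/(((10334 - 1135)/16753)) = -42659/20534 + 33/((9199*(1/16753))) = -42659/20534 + 33/(9199/16753) = -42659/20534 + 33*(16753/9199) = -42659/20534 + 552849/9199 = 10959781225/188892266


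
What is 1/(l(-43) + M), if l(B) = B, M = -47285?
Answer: -1/47328 ≈ -2.1129e-5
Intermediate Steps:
1/(l(-43) + M) = 1/(-43 - 47285) = 1/(-47328) = -1/47328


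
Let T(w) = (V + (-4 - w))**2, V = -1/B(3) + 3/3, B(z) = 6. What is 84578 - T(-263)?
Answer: 614327/36 ≈ 17065.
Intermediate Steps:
V = 5/6 (V = -1/6 + 3/3 = -1*1/6 + 3*(1/3) = -1/6 + 1 = 5/6 ≈ 0.83333)
T(w) = (-19/6 - w)**2 (T(w) = (5/6 + (-4 - w))**2 = (-19/6 - w)**2)
84578 - T(-263) = 84578 - (19 + 6*(-263))**2/36 = 84578 - (19 - 1578)**2/36 = 84578 - (-1559)**2/36 = 84578 - 2430481/36 = 614327/36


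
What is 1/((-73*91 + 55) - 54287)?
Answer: -1/60875 ≈ -1.6427e-5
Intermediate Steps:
1/((-73*91 + 55) - 54287) = 1/((-6643 + 55) - 54287) = 1/(-6588 - 54287) = 1/(-60875) = -1/60875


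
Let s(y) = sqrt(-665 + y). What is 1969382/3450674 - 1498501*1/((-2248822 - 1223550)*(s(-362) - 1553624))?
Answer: 2063278508696868233230167/3615197544132853404947423 - 1498501*I*sqrt(1027)/8381429353530013916 ≈ 0.57072 - 5.7296e-12*I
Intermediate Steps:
1969382/3450674 - 1498501*1/((-2248822 - 1223550)*(s(-362) - 1553624)) = 1969382/3450674 - 1498501*1/((-2248822 - 1223550)*(sqrt(-665 - 362) - 1553624)) = 1969382*(1/3450674) - 1498501*(-1/(3472372*(sqrt(-1027) - 1553624))) = 984691/1725337 - 1498501*(-1/(3472372*(I*sqrt(1027) - 1553624))) = 984691/1725337 - 1498501*(-1/(3472372*(-1553624 + I*sqrt(1027)))) = 984691/1725337 - 1498501/(5394760476128 - 3472372*I*sqrt(1027))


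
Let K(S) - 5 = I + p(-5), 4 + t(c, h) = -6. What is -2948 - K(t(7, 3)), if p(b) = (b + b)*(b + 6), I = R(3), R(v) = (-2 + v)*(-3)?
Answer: -2940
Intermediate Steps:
R(v) = 6 - 3*v
I = -3 (I = 6 - 3*3 = 6 - 9 = -3)
p(b) = 2*b*(6 + b) (p(b) = (2*b)*(6 + b) = 2*b*(6 + b))
t(c, h) = -10 (t(c, h) = -4 - 6 = -10)
K(S) = -8 (K(S) = 5 + (-3 + 2*(-5)*(6 - 5)) = 5 + (-3 + 2*(-5)*1) = 5 + (-3 - 10) = 5 - 13 = -8)
-2948 - K(t(7, 3)) = -2948 - 1*(-8) = -2948 + 8 = -2940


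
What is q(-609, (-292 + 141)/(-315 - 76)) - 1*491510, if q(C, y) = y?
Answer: -192180259/391 ≈ -4.9151e+5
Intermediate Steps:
q(-609, (-292 + 141)/(-315 - 76)) - 1*491510 = (-292 + 141)/(-315 - 76) - 1*491510 = -151/(-391) - 491510 = -151*(-1/391) - 491510 = 151/391 - 491510 = -192180259/391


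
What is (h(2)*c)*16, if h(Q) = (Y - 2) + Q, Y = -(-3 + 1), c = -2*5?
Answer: -320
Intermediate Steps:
c = -10
Y = 2 (Y = -1*(-2) = 2)
h(Q) = Q (h(Q) = (2 - 2) + Q = 0 + Q = Q)
(h(2)*c)*16 = (2*(-10))*16 = -20*16 = -320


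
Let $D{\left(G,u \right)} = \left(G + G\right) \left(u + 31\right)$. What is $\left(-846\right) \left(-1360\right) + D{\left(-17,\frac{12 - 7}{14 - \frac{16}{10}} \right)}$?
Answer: $\frac{35634261}{31} \approx 1.1495 \cdot 10^{6}$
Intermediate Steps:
$D{\left(G,u \right)} = 2 G \left(31 + u\right)$
$\left(-846\right) \left(-1360\right) + D{\left(-17,\frac{12 - 7}{14 - \frac{16}{10}} \right)} = \left(-846\right) \left(-1360\right) + 2 \left(-17\right) \left(31 + \frac{12 - 7}{14 - \frac{16}{10}}\right) = 1150560 + 2 \left(-17\right) \left(31 + \frac{5}{14 - \frac{8}{5}}\right) = 1150560 + 2 \left(-17\right) \left(31 + \frac{5}{\frac{62}{5}}\right) = 1150560 + 2 \left(-17\right) \left(31 + 5 \cdot \frac{5}{62}\right) = 1150560 + 2 \left(-17\right) \left(31 + \frac{25}{62}\right) = 1150560 + 2 \left(-17\right) \frac{1947}{62} = 1150560 - \frac{33099}{31} = \frac{35634261}{31}$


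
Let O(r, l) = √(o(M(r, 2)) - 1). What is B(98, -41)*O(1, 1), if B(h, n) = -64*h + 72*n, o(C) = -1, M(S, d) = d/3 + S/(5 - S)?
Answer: -9224*I*√2 ≈ -13045.0*I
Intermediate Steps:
M(S, d) = d/3 + S/(5 - S) (M(S, d) = d*(⅓) + S/(5 - S) = d/3 + S/(5 - S))
O(r, l) = I*√2 (O(r, l) = √(-1 - 1) = √(-2) = I*√2)
B(98, -41)*O(1, 1) = (-64*98 + 72*(-41))*(I*√2) = (-6272 - 2952)*(I*√2) = -9224*I*√2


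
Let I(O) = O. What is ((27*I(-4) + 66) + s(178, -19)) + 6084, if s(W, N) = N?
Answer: 6023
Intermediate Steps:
((27*I(-4) + 66) + s(178, -19)) + 6084 = ((27*(-4) + 66) - 19) + 6084 = ((-108 + 66) - 19) + 6084 = (-42 - 19) + 6084 = -61 + 6084 = 6023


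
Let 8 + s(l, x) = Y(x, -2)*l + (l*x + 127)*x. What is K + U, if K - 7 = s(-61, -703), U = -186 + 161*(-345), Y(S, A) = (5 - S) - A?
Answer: -30335072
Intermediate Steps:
Y(S, A) = 5 - A - S
U = -55731 (U = -186 - 55545 = -55731)
s(l, x) = -8 + l*(7 - x) + x*(127 + l*x) (s(l, x) = -8 + ((5 - 1*(-2) - x)*l + (l*x + 127)*x) = -8 + ((5 + 2 - x)*l + (127 + l*x)*x) = -8 + ((7 - x)*l + x*(127 + l*x)) = -8 + (l*(7 - x) + x*(127 + l*x)) = -8 + l*(7 - x) + x*(127 + l*x))
K = -30279341 (K = 7 + (-8 + 127*(-703) - 61*(-703)² - 1*(-61)*(-7 - 703)) = 7 + (-8 - 89281 - 61*494209 - 1*(-61)*(-710)) = 7 + (-8 - 89281 - 30146749 - 43310) = 7 - 30279348 = -30279341)
K + U = -30279341 - 55731 = -30335072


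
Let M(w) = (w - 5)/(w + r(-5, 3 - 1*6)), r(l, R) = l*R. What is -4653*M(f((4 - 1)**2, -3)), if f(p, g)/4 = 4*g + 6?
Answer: -14993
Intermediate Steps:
r(l, R) = R*l
f(p, g) = 24 + 16*g (f(p, g) = 4*(4*g + 6) = 4*(6 + 4*g) = 24 + 16*g)
M(w) = (-5 + w)/(15 + w) (M(w) = (w - 5)/(w + (3 - 1*6)*(-5)) = (-5 + w)/(w + (3 - 6)*(-5)) = (-5 + w)/(w - 3*(-5)) = (-5 + w)/(w + 15) = (-5 + w)/(15 + w))
-4653*M(f((4 - 1)**2, -3)) = -4653*(-5 + (24 + 16*(-3)))/(15 + (24 + 16*(-3))) = -4653*(-5 + (24 - 48))/(15 + (24 - 48)) = -4653*(-5 - 24)/(15 - 24) = -4653*(-29)/(-9) = -(-517)*(-29) = -4653*29/9 = -14993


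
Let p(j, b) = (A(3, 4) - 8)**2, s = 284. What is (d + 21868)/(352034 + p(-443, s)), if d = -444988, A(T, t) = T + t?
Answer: -28208/23469 ≈ -1.2019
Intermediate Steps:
p(j, b) = 1 (p(j, b) = ((3 + 4) - 8)**2 = (7 - 8)**2 = (-1)**2 = 1)
(d + 21868)/(352034 + p(-443, s)) = (-444988 + 21868)/(352034 + 1) = -423120/352035 = -423120*1/352035 = -28208/23469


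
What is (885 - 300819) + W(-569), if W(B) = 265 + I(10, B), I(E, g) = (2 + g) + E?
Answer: -300226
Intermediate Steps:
I(E, g) = 2 + E + g
W(B) = 277 + B (W(B) = 265 + (2 + 10 + B) = 265 + (12 + B) = 277 + B)
(885 - 300819) + W(-569) = (885 - 300819) + (277 - 569) = -299934 - 292 = -300226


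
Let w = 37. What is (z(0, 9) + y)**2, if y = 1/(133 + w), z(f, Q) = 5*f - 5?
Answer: 720801/28900 ≈ 24.941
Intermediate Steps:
z(f, Q) = -5 + 5*f
y = 1/170 (y = 1/(133 + 37) = 1/170 ≈ 0.0058824)
(z(0, 9) + y)**2 = ((-5 + 5*0) + 1/170)**2 = ((-5 + 0) + 1/170)**2 = (-5 + 1/170)**2 = (-849/170)**2 = 720801/28900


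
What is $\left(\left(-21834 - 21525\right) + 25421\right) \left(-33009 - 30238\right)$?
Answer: $1134524686$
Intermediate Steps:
$\left(\left(-21834 - 21525\right) + 25421\right) \left(-33009 - 30238\right) = \left(-43359 + 25421\right) \left(-63247\right) = \left(-17938\right) \left(-63247\right) = 1134524686$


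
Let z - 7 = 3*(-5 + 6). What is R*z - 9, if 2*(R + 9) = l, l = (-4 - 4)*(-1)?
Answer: -59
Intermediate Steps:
z = 10 (z = 7 + 3*(-5 + 6) = 7 + 3*1 = 7 + 3 = 10)
l = 8 (l = -8*(-1) = 8)
R = -5 (R = -9 + (1/2)*8 = -9 + 4 = -5)
R*z - 9 = -5*10 - 9 = -50 - 9 = -59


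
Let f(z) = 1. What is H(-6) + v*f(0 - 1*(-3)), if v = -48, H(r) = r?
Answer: -54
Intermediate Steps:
H(-6) + v*f(0 - 1*(-3)) = -6 - 48*1 = -6 - 48 = -54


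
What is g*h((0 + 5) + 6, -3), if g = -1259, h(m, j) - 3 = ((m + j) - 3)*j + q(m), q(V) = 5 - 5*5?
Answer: 40288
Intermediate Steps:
q(V) = -20 (q(V) = 5 - 25 = -20)
h(m, j) = -17 + j*(-3 + j + m) (h(m, j) = 3 + (((m + j) - 3)*j - 20) = 3 + (((j + m) - 3)*j - 20) = 3 + ((-3 + j + m)*j - 20) = 3 + (j*(-3 + j + m) - 20) = 3 + (-20 + j*(-3 + j + m)) = -17 + j*(-3 + j + m))
g*h((0 + 5) + 6, -3) = -1259*(-17 + (-3)² - 3*(-3) - 3*((0 + 5) + 6)) = -1259*(-17 + 9 + 9 - 3*(5 + 6)) = -1259*(-17 + 9 + 9 - 3*11) = -1259*(-17 + 9 + 9 - 33) = -1259*(-32) = 40288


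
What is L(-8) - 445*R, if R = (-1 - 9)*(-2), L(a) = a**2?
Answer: -8836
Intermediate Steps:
R = 20 (R = -10*(-2) = 20)
L(-8) - 445*R = (-8)**2 - 445*20 = 64 - 8900 = -8836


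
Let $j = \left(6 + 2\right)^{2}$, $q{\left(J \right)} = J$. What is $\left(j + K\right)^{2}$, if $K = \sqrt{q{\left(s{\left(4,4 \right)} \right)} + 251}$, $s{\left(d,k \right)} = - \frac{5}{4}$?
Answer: $\frac{17383}{4} + 192 \sqrt{111} \approx 6368.6$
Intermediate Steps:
$s{\left(d,k \right)} = - \frac{5}{4}$ ($s{\left(d,k \right)} = \left(-5\right) \frac{1}{4} = - \frac{5}{4}$)
$j = 64$ ($j = 8^{2} = 64$)
$K = \frac{3 \sqrt{111}}{2}$ ($K = \sqrt{- \frac{5}{4} + 251} = \sqrt{\frac{999}{4}} = \frac{3 \sqrt{111}}{2} \approx 15.803$)
$\left(j + K\right)^{2} = \left(64 + \frac{3 \sqrt{111}}{2}\right)^{2}$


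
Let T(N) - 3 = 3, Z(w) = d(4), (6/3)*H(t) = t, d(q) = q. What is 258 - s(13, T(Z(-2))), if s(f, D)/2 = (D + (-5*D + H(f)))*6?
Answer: 468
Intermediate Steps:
H(t) = t/2
Z(w) = 4
T(N) = 6 (T(N) = 3 + 3 = 6)
s(f, D) = -48*D + 6*f (s(f, D) = 2*((D + (-5*D + f/2))*6) = 2*((D + (f/2 - 5*D))*6) = 2*((f/2 - 4*D)*6) = 2*(-24*D + 3*f) = -48*D + 6*f)
258 - s(13, T(Z(-2))) = 258 - (-48*6 + 6*13) = 258 - (-288 + 78) = 258 - 1*(-210) = 258 + 210 = 468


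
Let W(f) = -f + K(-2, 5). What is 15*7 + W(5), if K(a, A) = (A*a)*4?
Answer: 60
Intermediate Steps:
K(a, A) = 4*A*a
W(f) = -40 - f (W(f) = -f + 4*5*(-2) = -f - 40 = -40 - f)
15*7 + W(5) = 15*7 + (-40 - 1*5) = 105 + (-40 - 5) = 105 - 45 = 60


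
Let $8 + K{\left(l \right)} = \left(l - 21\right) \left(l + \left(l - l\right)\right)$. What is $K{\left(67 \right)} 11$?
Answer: $33814$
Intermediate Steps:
$K{\left(l \right)} = -8 + l \left(-21 + l\right)$ ($K{\left(l \right)} = -8 + \left(l - 21\right) \left(l + \left(l - l\right)\right) = -8 + \left(-21 + l\right) \left(l + 0\right) = -8 + \left(-21 + l\right) l = -8 + l \left(-21 + l\right)$)
$K{\left(67 \right)} 11 = \left(-8 + 67^{2} - 1407\right) 11 = \left(-8 + 4489 - 1407\right) 11 = 3074 \cdot 11 = 33814$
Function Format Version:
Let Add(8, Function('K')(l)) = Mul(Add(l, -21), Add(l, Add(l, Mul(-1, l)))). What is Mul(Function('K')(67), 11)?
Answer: 33814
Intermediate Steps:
Function('K')(l) = Add(-8, Mul(l, Add(-21, l))) (Function('K')(l) = Add(-8, Mul(Add(l, -21), Add(l, Add(l, Mul(-1, l))))) = Add(-8, Mul(Add(-21, l), Add(l, 0))) = Add(-8, Mul(Add(-21, l), l)) = Add(-8, Mul(l, Add(-21, l))))
Mul(Function('K')(67), 11) = Mul(Add(-8, Pow(67, 2), Mul(-21, 67)), 11) = Mul(Add(-8, 4489, -1407), 11) = Mul(3074, 11) = 33814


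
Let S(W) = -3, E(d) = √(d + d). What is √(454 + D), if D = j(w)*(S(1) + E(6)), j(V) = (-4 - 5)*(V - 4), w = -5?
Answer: √(211 + 162*√3) ≈ 22.172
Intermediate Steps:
E(d) = √2*√d (E(d) = √(2*d) = √2*√d)
j(V) = 36 - 9*V (j(V) = -9*(-4 + V) = 36 - 9*V)
D = -243 + 162*√3 (D = (36 - 9*(-5))*(-3 + √2*√6) = (36 + 45)*(-3 + 2*√3) = 81*(-3 + 2*√3) = -243 + 162*√3 ≈ 37.592)
√(454 + D) = √(454 + (-243 + 162*√3)) = √(211 + 162*√3)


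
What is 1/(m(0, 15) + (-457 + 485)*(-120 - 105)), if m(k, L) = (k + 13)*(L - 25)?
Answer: -1/6430 ≈ -0.00015552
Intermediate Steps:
m(k, L) = (-25 + L)*(13 + k) (m(k, L) = (13 + k)*(-25 + L) = (-25 + L)*(13 + k))
1/(m(0, 15) + (-457 + 485)*(-120 - 105)) = 1/((-325 - 25*0 + 13*15 + 15*0) + (-457 + 485)*(-120 - 105)) = 1/((-325 + 0 + 195 + 0) + 28*(-225)) = 1/(-130 - 6300) = 1/(-6430) = -1/6430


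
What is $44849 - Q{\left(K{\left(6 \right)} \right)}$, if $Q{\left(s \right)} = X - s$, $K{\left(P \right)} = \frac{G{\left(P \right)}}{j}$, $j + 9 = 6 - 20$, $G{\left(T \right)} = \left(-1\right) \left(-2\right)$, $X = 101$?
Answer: $\frac{1029202}{23} \approx 44748.0$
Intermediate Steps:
$G{\left(T \right)} = 2$
$j = -23$ ($j = -9 + \left(6 - 20\right) = -9 - 14 = -23$)
$K{\left(P \right)} = - \frac{2}{23}$ ($K{\left(P \right)} = \frac{2}{-23} = 2 \left(- \frac{1}{23}\right) = - \frac{2}{23}$)
$Q{\left(s \right)} = 101 - s$
$44849 - Q{\left(K{\left(6 \right)} \right)} = 44849 - \left(101 - - \frac{2}{23}\right) = 44849 - \left(101 + \frac{2}{23}\right) = 44849 - \frac{2325}{23} = \frac{1029202}{23}$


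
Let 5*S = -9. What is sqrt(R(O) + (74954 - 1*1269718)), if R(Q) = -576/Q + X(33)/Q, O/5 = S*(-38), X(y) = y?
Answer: I*sqrt(15527173578)/114 ≈ 1093.1*I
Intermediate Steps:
S = -9/5 (S = (1/5)*(-9) = -9/5 ≈ -1.8000)
O = 342 (O = 5*(-9/5*(-38)) = 5*(342/5) = 342)
R(Q) = -543/Q (R(Q) = -576/Q + 33/Q = -543/Q)
sqrt(R(O) + (74954 - 1*1269718)) = sqrt(-543/342 + (74954 - 1*1269718)) = sqrt(-543*1/342 + (74954 - 1269718)) = sqrt(-181/114 - 1194764) = sqrt(-136203277/114) = I*sqrt(15527173578)/114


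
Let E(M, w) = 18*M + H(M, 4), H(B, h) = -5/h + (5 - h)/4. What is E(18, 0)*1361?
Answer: 439603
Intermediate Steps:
H(B, h) = 5/4 - 5/h - h/4 (H(B, h) = -5/h + (5 - h)*(¼) = -5/h + (5/4 - h/4) = 5/4 - 5/h - h/4)
E(M, w) = -1 + 18*M (E(M, w) = 18*M + (5/4 - 5/4 - ¼*4) = 18*M + (5/4 - 5*¼ - 1) = 18*M + (5/4 - 5/4 - 1) = 18*M - 1 = -1 + 18*M)
E(18, 0)*1361 = (-1 + 18*18)*1361 = (-1 + 324)*1361 = 323*1361 = 439603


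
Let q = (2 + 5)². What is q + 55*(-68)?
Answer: -3691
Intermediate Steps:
q = 49 (q = 7² = 49)
q + 55*(-68) = 49 + 55*(-68) = 49 - 3740 = -3691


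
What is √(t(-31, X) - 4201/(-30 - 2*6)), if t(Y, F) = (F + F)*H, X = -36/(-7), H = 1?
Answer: √194586/42 ≈ 10.503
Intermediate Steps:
X = 36/7 (X = -36*(-⅐) = 36/7 ≈ 5.1429)
t(Y, F) = 2*F (t(Y, F) = (F + F)*1 = (2*F)*1 = 2*F)
√(t(-31, X) - 4201/(-30 - 2*6)) = √(2*(36/7) - 4201/(-30 - 2*6)) = √(72/7 - 4201/(-30 - 12)) = √(72/7 - 4201/(-42)) = √(72/7 - 4201*(-1/42)) = √(72/7 + 4201/42) = √(4633/42) = √194586/42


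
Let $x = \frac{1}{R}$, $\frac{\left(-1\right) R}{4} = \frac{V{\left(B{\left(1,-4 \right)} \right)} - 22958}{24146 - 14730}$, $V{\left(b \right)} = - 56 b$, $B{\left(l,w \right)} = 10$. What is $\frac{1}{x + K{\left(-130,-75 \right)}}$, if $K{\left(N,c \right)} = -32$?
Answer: $- \frac{1069}{34101} \approx -0.031348$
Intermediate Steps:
$R = \frac{1069}{107}$ ($R = - 4 \frac{\left(-56\right) 10 - 22958}{24146 - 14730} = - 4 \frac{-560 - 22958}{9416} = - 4 \left(\left(-23518\right) \frac{1}{9416}\right) = \left(-4\right) \left(- \frac{1069}{428}\right) = \frac{1069}{107} \approx 9.9907$)
$x = \frac{107}{1069}$ ($x = \frac{1}{\frac{1069}{107}} = \frac{107}{1069} \approx 0.10009$)
$\frac{1}{x + K{\left(-130,-75 \right)}} = \frac{1}{\frac{107}{1069} - 32} = \frac{1}{- \frac{34101}{1069}} = - \frac{1069}{34101}$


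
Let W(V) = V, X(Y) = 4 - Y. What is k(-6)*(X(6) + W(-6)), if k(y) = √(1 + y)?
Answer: -8*I*√5 ≈ -17.889*I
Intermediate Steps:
k(-6)*(X(6) + W(-6)) = √(1 - 6)*((4 - 1*6) - 6) = √(-5)*((4 - 6) - 6) = (I*√5)*(-2 - 6) = (I*√5)*(-8) = -8*I*√5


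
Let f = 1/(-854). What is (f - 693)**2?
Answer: 350254463329/729316 ≈ 4.8025e+5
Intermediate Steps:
f = -1/854 ≈ -0.0011710
(f - 693)**2 = (-1/854 - 693)**2 = (-591823/854)**2 = 350254463329/729316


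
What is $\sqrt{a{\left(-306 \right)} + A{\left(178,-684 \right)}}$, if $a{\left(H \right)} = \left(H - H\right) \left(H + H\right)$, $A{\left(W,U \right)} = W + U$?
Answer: $i \sqrt{506} \approx 22.494 i$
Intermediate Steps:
$A{\left(W,U \right)} = U + W$
$a{\left(H \right)} = 0$ ($a{\left(H \right)} = 0 \cdot 2 H = 0$)
$\sqrt{a{\left(-306 \right)} + A{\left(178,-684 \right)}} = \sqrt{0 + \left(-684 + 178\right)} = \sqrt{0 - 506} = \sqrt{-506} = i \sqrt{506}$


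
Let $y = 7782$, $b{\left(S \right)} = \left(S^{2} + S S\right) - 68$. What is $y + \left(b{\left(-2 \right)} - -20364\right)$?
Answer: $28086$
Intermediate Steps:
$b{\left(S \right)} = -68 + 2 S^{2}$ ($b{\left(S \right)} = \left(S^{2} + S^{2}\right) - 68 = 2 S^{2} - 68 = -68 + 2 S^{2}$)
$y + \left(b{\left(-2 \right)} - -20364\right) = 7782 - \left(-20296 - 8\right) = 7782 + \left(\left(-68 + 2 \cdot 4\right) + 20364\right) = 7782 + \left(\left(-68 + 8\right) + 20364\right) = 7782 + \left(-60 + 20364\right) = 7782 + 20304 = 28086$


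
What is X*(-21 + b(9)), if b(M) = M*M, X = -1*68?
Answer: -4080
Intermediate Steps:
X = -68
b(M) = M²
X*(-21 + b(9)) = -68*(-21 + 9²) = -68*(-21 + 81) = -68*60 = -4080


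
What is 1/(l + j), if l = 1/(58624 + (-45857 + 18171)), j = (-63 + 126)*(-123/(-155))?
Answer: 154690/7733507 ≈ 0.020003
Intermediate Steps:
j = 7749/155 (j = 63*(-123*(-1/155)) = 63*(123/155) = 7749/155 ≈ 49.994)
l = 1/30938 (l = 1/(58624 - 27686) = 1/30938 ≈ 3.2323e-5)
1/(l + j) = 1/(1/30938 + 7749/155) = 1/(7733507/154690) = 154690/7733507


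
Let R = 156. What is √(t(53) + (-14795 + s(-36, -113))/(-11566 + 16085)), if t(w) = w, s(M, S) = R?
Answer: 2*√254044623/4519 ≈ 7.0541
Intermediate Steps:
s(M, S) = 156
√(t(53) + (-14795 + s(-36, -113))/(-11566 + 16085)) = √(53 + (-14795 + 156)/(-11566 + 16085)) = √(53 - 14639/4519) = √(224868/4519) = 2*√254044623/4519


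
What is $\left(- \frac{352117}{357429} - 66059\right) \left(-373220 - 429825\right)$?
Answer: $\frac{18961301334633260}{357429} \approx 5.3049 \cdot 10^{10}$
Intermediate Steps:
$\left(- \frac{352117}{357429} - 66059\right) \left(-373220 - 429825\right) = \left(\left(-352117\right) \frac{1}{357429} - 66059\right) \left(-803045\right) = \left(- \frac{352117}{357429} - 66059\right) \left(-803045\right) = \left(- \frac{23611754428}{357429}\right) \left(-803045\right) = \frac{18961301334633260}{357429}$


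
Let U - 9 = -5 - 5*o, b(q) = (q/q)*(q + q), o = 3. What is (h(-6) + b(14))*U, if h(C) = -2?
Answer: -286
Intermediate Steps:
b(q) = 2*q (b(q) = 1*(2*q) = 2*q)
U = -11 (U = 9 + (-5 - 5*3) = 9 + (-5 - 15) = 9 - 20 = -11)
(h(-6) + b(14))*U = (-2 + 2*14)*(-11) = (-2 + 28)*(-11) = 26*(-11) = -286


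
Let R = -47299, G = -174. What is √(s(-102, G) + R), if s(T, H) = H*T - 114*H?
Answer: I*√9715 ≈ 98.565*I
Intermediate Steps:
s(T, H) = -114*H + H*T
√(s(-102, G) + R) = √(-174*(-114 - 102) - 47299) = √(-174*(-216) - 47299) = √(37584 - 47299) = √(-9715) = I*√9715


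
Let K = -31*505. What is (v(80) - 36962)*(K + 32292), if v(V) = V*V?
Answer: -508459994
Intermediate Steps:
K = -15655
v(V) = V**2
(v(80) - 36962)*(K + 32292) = (80**2 - 36962)*(-15655 + 32292) = (6400 - 36962)*16637 = -30562*16637 = -508459994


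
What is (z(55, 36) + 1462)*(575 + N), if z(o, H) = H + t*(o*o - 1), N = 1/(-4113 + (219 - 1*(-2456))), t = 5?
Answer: 6870288341/719 ≈ 9.5553e+6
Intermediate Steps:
N = -1/1438 (N = 1/(-4113 + (219 + 2456)) = 1/(-4113 + 2675) = 1/(-1438) = -1/1438 ≈ -0.00069541)
z(o, H) = -5 + H + 5*o² (z(o, H) = H + 5*(o*o - 1) = H + 5*(o² - 1) = H + 5*(-1 + o²) = H + (-5 + 5*o²) = -5 + H + 5*o²)
(z(55, 36) + 1462)*(575 + N) = ((-5 + 36 + 5*55²) + 1462)*(575 - 1/1438) = ((-5 + 36 + 5*3025) + 1462)*(826849/1438) = ((-5 + 36 + 15125) + 1462)*(826849/1438) = (15156 + 1462)*(826849/1438) = 16618*(826849/1438) = 6870288341/719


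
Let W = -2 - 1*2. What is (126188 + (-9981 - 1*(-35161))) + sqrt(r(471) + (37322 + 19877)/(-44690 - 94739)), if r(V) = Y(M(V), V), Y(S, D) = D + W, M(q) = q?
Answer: 151368 + 4*sqrt(566919568861)/139429 ≈ 1.5139e+5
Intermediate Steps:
W = -4 (W = -2 - 2 = -4)
Y(S, D) = -4 + D (Y(S, D) = D - 4 = -4 + D)
r(V) = -4 + V
(126188 + (-9981 - 1*(-35161))) + sqrt(r(471) + (37322 + 19877)/(-44690 - 94739)) = (126188 + (-9981 - 1*(-35161))) + sqrt((-4 + 471) + (37322 + 19877)/(-44690 - 94739)) = (126188 + (-9981 + 35161)) + sqrt(467 + 57199/(-139429)) = (126188 + 25180) + sqrt(467 + 57199*(-1/139429)) = 151368 + sqrt(467 - 57199/139429) = 151368 + sqrt(65056144/139429) = 151368 + 4*sqrt(566919568861)/139429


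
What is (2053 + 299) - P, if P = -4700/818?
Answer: 964318/409 ≈ 2357.7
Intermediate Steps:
P = -2350/409 (P = -4700*1/818 = -2350/409 ≈ -5.7457)
(2053 + 299) - P = (2053 + 299) - 1*(-2350/409) = 2352 + 2350/409 = 964318/409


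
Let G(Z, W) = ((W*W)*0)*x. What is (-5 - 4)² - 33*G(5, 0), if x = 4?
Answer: 81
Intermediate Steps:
G(Z, W) = 0 (G(Z, W) = ((W*W)*0)*4 = (W²*0)*4 = 0*4 = 0)
(-5 - 4)² - 33*G(5, 0) = (-5 - 4)² - 33*0 = (-9)² + 0 = 81 + 0 = 81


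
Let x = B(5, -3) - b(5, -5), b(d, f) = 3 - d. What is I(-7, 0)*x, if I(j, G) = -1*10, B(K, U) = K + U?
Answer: -40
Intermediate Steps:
I(j, G) = -10
x = 4 (x = (5 - 3) - (3 - 1*5) = 2 - (3 - 5) = 2 - 1*(-2) = 2 + 2 = 4)
I(-7, 0)*x = -10*4 = -40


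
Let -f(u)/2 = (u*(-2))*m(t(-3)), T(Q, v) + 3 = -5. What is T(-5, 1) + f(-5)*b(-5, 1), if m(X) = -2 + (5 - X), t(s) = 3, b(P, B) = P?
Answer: -8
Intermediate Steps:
m(X) = 3 - X
T(Q, v) = -8 (T(Q, v) = -3 - 5 = -8)
f(u) = 0 (f(u) = -2*u*(-2)*(3 - 1*3) = -2*(-2*u)*(3 - 3) = -2*(-2*u)*0 = -2*0 = 0)
T(-5, 1) + f(-5)*b(-5, 1) = -8 + 0*(-5) = -8 + 0 = -8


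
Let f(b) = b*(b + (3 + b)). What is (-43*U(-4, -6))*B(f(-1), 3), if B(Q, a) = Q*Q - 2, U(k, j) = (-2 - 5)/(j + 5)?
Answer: 301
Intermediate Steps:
f(b) = b*(3 + 2*b)
U(k, j) = -7/(5 + j)
B(Q, a) = -2 + Q² (B(Q, a) = Q² - 2 = -2 + Q²)
(-43*U(-4, -6))*B(f(-1), 3) = (-(-301)/(5 - 6))*(-2 + (-(3 + 2*(-1)))²) = (-(-301)/(-1))*(-2 + (-(3 - 2))²) = (-(-301)*(-1))*(-2 + (-1*1)²) = (-43*7)*(-2 + (-1)²) = -301*(-2 + 1) = -301*(-1) = 301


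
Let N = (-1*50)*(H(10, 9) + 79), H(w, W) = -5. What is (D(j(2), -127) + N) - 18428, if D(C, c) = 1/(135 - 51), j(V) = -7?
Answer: -1858751/84 ≈ -22128.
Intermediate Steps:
D(C, c) = 1/84
N = -3700 (N = (-1*50)*(-5 + 79) = -50*74 = -3700)
(D(j(2), -127) + N) - 18428 = (1/84 - 3700) - 18428 = -310799/84 - 18428 = -1858751/84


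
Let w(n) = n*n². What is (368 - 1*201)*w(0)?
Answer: 0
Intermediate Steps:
w(n) = n³
(368 - 1*201)*w(0) = (368 - 1*201)*0³ = (368 - 201)*0 = 167*0 = 0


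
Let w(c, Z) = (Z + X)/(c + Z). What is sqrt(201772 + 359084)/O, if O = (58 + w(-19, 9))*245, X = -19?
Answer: 2*sqrt(140214)/14455 ≈ 0.051809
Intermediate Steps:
w(c, Z) = (-19 + Z)/(Z + c) (w(c, Z) = (Z - 19)/(c + Z) = (-19 + Z)/(Z + c))
O = 14455 (O = (58 + (-19 + 9)/(9 - 19))*245 = (58 - 10/(-10))*245 = (58 - 1/10*(-10))*245 = (58 + 1)*245 = 59*245 = 14455)
sqrt(201772 + 359084)/O = sqrt(201772 + 359084)/14455 = sqrt(560856)*(1/14455) = (2*sqrt(140214))*(1/14455) = 2*sqrt(140214)/14455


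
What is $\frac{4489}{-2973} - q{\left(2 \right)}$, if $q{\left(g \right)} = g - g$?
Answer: $- \frac{4489}{2973} \approx -1.5099$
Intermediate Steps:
$q{\left(g \right)} = 0$
$\frac{4489}{-2973} - q{\left(2 \right)} = \frac{4489}{-2973} - 0 = 4489 \left(- \frac{1}{2973}\right) + 0 = - \frac{4489}{2973} + 0 = - \frac{4489}{2973}$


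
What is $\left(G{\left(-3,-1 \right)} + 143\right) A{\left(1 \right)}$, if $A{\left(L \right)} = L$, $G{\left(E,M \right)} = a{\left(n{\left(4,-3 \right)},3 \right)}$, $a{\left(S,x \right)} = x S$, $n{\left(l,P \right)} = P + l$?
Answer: $146$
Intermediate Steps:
$a{\left(S,x \right)} = S x$
$G{\left(E,M \right)} = 3$ ($G{\left(E,M \right)} = \left(-3 + 4\right) 3 = 1 \cdot 3 = 3$)
$\left(G{\left(-3,-1 \right)} + 143\right) A{\left(1 \right)} = \left(3 + 143\right) 1 = 146 \cdot 1 = 146$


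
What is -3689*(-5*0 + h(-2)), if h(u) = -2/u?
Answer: -3689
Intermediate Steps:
-3689*(-5*0 + h(-2)) = -3689*(-5*0 - 2/(-2)) = -3689*(0 - 2*(-1/2)) = -3689*(0 + 1) = -3689*1 = -3689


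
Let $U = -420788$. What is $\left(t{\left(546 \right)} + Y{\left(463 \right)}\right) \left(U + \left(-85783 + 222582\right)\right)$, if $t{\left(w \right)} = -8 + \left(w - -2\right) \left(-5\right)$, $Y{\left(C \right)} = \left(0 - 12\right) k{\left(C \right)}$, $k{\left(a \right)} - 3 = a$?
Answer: $2368468260$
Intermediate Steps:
$k{\left(a \right)} = 3 + a$
$Y{\left(C \right)} = -36 - 12 C$ ($Y{\left(C \right)} = \left(0 - 12\right) \left(3 + C\right) = - 12 \left(3 + C\right) = -36 - 12 C$)
$t{\left(w \right)} = -18 - 5 w$ ($t{\left(w \right)} = -8 + \left(w + 2\right) \left(-5\right) = -8 + \left(2 + w\right) \left(-5\right) = -8 - \left(10 + 5 w\right) = -18 - 5 w$)
$\left(t{\left(546 \right)} + Y{\left(463 \right)}\right) \left(U + \left(-85783 + 222582\right)\right) = \left(\left(-18 - 2730\right) - 5592\right) \left(-420788 + \left(-85783 + 222582\right)\right) = \left(\left(-18 - 2730\right) - 5592\right) \left(-420788 + 136799\right) = \left(-2748 - 5592\right) \left(-283989\right) = \left(-8340\right) \left(-283989\right) = 2368468260$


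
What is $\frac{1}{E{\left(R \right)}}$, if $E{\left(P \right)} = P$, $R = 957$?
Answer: $\frac{1}{957} \approx 0.0010449$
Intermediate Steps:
$\frac{1}{E{\left(R \right)}} = \frac{1}{957}$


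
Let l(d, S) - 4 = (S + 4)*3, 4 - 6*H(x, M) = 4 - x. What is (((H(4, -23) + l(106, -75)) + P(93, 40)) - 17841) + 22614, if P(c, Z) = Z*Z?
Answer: 18494/3 ≈ 6164.7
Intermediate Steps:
H(x, M) = x/6 (H(x, M) = 2/3 - (4 - x)/6 = 2/3 + (-2/3 + x/6) = x/6)
l(d, S) = 16 + 3*S (l(d, S) = 4 + (S + 4)*3 = 4 + (4 + S)*3 = 4 + (12 + 3*S) = 16 + 3*S)
P(c, Z) = Z**2
(((H(4, -23) + l(106, -75)) + P(93, 40)) - 17841) + 22614 = ((((1/6)*4 + (16 + 3*(-75))) + 40**2) - 17841) + 22614 = (((2/3 + (16 - 225)) + 1600) - 17841) + 22614 = (((2/3 - 209) + 1600) - 17841) + 22614 = ((-625/3 + 1600) - 17841) + 22614 = (4175/3 - 17841) + 22614 = -49348/3 + 22614 = 18494/3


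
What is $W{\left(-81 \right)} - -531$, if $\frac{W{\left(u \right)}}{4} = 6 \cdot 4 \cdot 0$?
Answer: $531$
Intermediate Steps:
$W{\left(u \right)} = 0$ ($W{\left(u \right)} = 4 \cdot 6 \cdot 4 \cdot 0 = 4 \cdot 24 \cdot 0 = 4 \cdot 0 = 0$)
$W{\left(-81 \right)} - -531 = 0 - -531 = 0 + \left(-7332 + 7863\right) = 0 + 531 = 531$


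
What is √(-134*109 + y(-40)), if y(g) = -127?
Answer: 3*I*√1637 ≈ 121.38*I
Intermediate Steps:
√(-134*109 + y(-40)) = √(-134*109 - 127) = √(-14606 - 127) = √(-14733) = 3*I*√1637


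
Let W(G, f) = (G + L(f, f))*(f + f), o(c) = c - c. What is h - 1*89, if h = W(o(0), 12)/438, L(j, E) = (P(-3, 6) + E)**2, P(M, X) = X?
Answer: -5201/73 ≈ -71.247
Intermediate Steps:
o(c) = 0
L(j, E) = (6 + E)**2
W(G, f) = 2*f*(G + (6 + f)**2) (W(G, f) = (G + (6 + f)**2)*(f + f) = (G + (6 + f)**2)*(2*f) = 2*f*(G + (6 + f)**2))
h = 1296/73 (h = (2*12*(0 + (6 + 12)**2))/438 = (2*12*(0 + 18**2))*(1/438) = (2*12*(0 + 324))*(1/438) = (2*12*324)*(1/438) = 7776*(1/438) = 1296/73 ≈ 17.753)
h - 1*89 = 1296/73 - 1*89 = 1296/73 - 89 = -5201/73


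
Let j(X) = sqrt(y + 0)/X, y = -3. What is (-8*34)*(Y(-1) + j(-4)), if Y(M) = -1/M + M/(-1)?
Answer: -544 + 68*I*sqrt(3) ≈ -544.0 + 117.78*I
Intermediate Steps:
Y(M) = -M - 1/M (Y(M) = -1/M + M*(-1) = -1/M - M = -M - 1/M)
j(X) = I*sqrt(3)/X (j(X) = sqrt(-3 + 0)/X = sqrt(-3)/X = (I*sqrt(3))/X = I*sqrt(3)/X)
(-8*34)*(Y(-1) + j(-4)) = (-8*34)*((-1*(-1) - 1/(-1)) + I*sqrt(3)/(-4)) = -272*((1 - 1*(-1)) + I*sqrt(3)*(-1/4)) = -272*((1 + 1) - I*sqrt(3)/4) = -272*(2 - I*sqrt(3)/4) = -544 + 68*I*sqrt(3)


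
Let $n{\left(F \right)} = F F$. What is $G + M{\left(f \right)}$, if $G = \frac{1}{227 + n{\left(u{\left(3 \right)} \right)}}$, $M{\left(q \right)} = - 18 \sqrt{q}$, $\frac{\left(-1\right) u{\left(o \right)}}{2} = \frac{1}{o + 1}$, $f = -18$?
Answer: $\frac{4}{909} - 54 i \sqrt{2} \approx 0.0044004 - 76.368 i$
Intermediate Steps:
$u{\left(o \right)} = - \frac{2}{1 + o}$ ($u{\left(o \right)} = - \frac{2}{o + 1} = - \frac{2}{1 + o}$)
$n{\left(F \right)} = F^{2}$
$G = \frac{4}{909}$ ($G = \frac{1}{227 + \left(- \frac{2}{1 + 3}\right)^{2}} = \frac{1}{227 + \left(- \frac{2}{4}\right)^{2}} = \frac{1}{227 + \left(\left(-2\right) \frac{1}{4}\right)^{2}} = \frac{1}{227 + \left(- \frac{1}{2}\right)^{2}} = \frac{1}{227 + \frac{1}{4}} = \frac{1}{\frac{909}{4}} = \frac{4}{909} \approx 0.0044004$)
$G + M{\left(f \right)} = \frac{4}{909} - 18 \sqrt{-18} = \frac{4}{909} - 18 \cdot 3 i \sqrt{2} = \frac{4}{909} - 54 i \sqrt{2}$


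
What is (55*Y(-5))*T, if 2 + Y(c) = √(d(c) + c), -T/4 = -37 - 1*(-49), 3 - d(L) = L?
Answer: 5280 - 2640*√3 ≈ 707.39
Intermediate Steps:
d(L) = 3 - L
T = -48 (T = -4*(-37 - 1*(-49)) = -4*(-37 + 49) = -4*12 = -48)
Y(c) = -2 + √3 (Y(c) = -2 + √((3 - c) + c) = -2 + √3)
(55*Y(-5))*T = (55*(-2 + √3))*(-48) = (-110 + 55*√3)*(-48) = 5280 - 2640*√3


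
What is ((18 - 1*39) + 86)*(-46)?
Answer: -2990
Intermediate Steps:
((18 - 1*39) + 86)*(-46) = ((18 - 39) + 86)*(-46) = (-21 + 86)*(-46) = 65*(-46) = -2990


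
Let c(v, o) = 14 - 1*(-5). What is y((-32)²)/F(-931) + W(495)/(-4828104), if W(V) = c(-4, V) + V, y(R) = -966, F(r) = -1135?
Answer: 2331682537/2739949020 ≈ 0.85100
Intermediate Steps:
c(v, o) = 19 (c(v, o) = 14 + 5 = 19)
W(V) = 19 + V
y((-32)²)/F(-931) + W(495)/(-4828104) = -966/(-1135) + (19 + 495)/(-4828104) = -966*(-1/1135) + 514*(-1/4828104) = 966/1135 - 257/2414052 = 2331682537/2739949020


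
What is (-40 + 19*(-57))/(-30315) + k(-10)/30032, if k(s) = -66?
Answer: 15862573/455210040 ≈ 0.034847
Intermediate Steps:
(-40 + 19*(-57))/(-30315) + k(-10)/30032 = (-40 + 19*(-57))/(-30315) - 66/30032 = (-40 - 1083)*(-1/30315) - 66*1/30032 = -1123*(-1/30315) - 33/15016 = 1123/30315 - 33/15016 = 15862573/455210040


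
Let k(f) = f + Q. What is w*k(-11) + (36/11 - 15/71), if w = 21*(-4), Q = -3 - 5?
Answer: 1248867/781 ≈ 1599.1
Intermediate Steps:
Q = -8
k(f) = -8 + f (k(f) = f - 8 = -8 + f)
w = -84
w*k(-11) + (36/11 - 15/71) = -84*(-8 - 11) + (36/11 - 15/71) = -84*(-19) + (36*(1/11) - 15*1/71) = 1596 + (36/11 - 15/71) = 1596 + 2391/781 = 1248867/781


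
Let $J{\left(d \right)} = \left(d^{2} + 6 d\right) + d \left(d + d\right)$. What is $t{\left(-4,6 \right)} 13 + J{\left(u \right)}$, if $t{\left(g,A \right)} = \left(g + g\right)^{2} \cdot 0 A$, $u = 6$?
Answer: $144$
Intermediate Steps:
$J{\left(d \right)} = 3 d^{2} + 6 d$ ($J{\left(d \right)} = \left(d^{2} + 6 d\right) + d 2 d = \left(d^{2} + 6 d\right) + 2 d^{2} = 3 d^{2} + 6 d$)
$t{\left(g,A \right)} = 0$ ($t{\left(g,A \right)} = \left(2 g\right)^{2} \cdot 0 A = 4 g^{2} \cdot 0 A = 0 A = 0$)
$t{\left(-4,6 \right)} 13 + J{\left(u \right)} = 0 \cdot 13 + 3 \cdot 6 \left(2 + 6\right) = 0 + 3 \cdot 6 \cdot 8 = 0 + 144 = 144$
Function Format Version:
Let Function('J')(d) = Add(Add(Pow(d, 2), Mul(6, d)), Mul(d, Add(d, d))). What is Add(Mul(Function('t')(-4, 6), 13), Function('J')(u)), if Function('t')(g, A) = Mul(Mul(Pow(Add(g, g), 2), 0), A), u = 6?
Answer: 144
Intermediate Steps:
Function('J')(d) = Add(Mul(3, Pow(d, 2)), Mul(6, d)) (Function('J')(d) = Add(Add(Pow(d, 2), Mul(6, d)), Mul(d, Mul(2, d))) = Add(Add(Pow(d, 2), Mul(6, d)), Mul(2, Pow(d, 2))) = Add(Mul(3, Pow(d, 2)), Mul(6, d)))
Function('t')(g, A) = 0 (Function('t')(g, A) = Mul(Mul(Pow(Mul(2, g), 2), 0), A) = Mul(Mul(Mul(4, Pow(g, 2)), 0), A) = Mul(0, A) = 0)
Add(Mul(Function('t')(-4, 6), 13), Function('J')(u)) = Add(Mul(0, 13), Mul(3, 6, Add(2, 6))) = Add(0, Mul(3, 6, 8)) = Add(0, 144) = 144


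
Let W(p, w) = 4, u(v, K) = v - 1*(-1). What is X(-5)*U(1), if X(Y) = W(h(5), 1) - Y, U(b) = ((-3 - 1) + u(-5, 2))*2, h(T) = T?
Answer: -144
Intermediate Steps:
u(v, K) = 1 + v (u(v, K) = v + 1 = 1 + v)
U(b) = -16 (U(b) = ((-3 - 1) + (1 - 5))*2 = (-4 - 4)*2 = -8*2 = -16)
X(Y) = 4 - Y
X(-5)*U(1) = (4 - 1*(-5))*(-16) = (4 + 5)*(-16) = 9*(-16) = -144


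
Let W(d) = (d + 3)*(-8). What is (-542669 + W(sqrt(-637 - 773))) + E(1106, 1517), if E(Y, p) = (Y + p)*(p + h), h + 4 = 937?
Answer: 5883657 - 8*I*sqrt(1410) ≈ 5.8837e+6 - 300.4*I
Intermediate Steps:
h = 933 (h = -4 + 937 = 933)
E(Y, p) = (933 + p)*(Y + p) (E(Y, p) = (Y + p)*(p + 933) = (Y + p)*(933 + p) = (933 + p)*(Y + p))
W(d) = -24 - 8*d (W(d) = (3 + d)*(-8) = -24 - 8*d)
(-542669 + W(sqrt(-637 - 773))) + E(1106, 1517) = (-542669 + (-24 - 8*sqrt(-637 - 773))) + (1517**2 + 933*1106 + 933*1517 + 1106*1517) = (-542669 + (-24 - 8*I*sqrt(1410))) + (2301289 + 1031898 + 1415361 + 1677802) = (-542669 + (-24 - 8*I*sqrt(1410))) + 6426350 = (-542693 - 8*I*sqrt(1410)) + 6426350 = 5883657 - 8*I*sqrt(1410)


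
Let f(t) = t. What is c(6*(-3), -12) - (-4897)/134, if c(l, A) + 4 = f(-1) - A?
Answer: 5835/134 ≈ 43.545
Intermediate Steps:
c(l, A) = -5 - A (c(l, A) = -4 + (-1 - A) = -5 - A)
c(6*(-3), -12) - (-4897)/134 = (-5 - 1*(-12)) - (-4897)/134 = (-5 + 12) - (-4897)/134 = 7 - 59*(-83/134) = 7 + 4897/134 = 5835/134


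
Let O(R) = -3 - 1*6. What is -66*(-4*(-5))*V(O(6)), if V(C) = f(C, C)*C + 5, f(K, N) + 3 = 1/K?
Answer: -43560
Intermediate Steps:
O(R) = -9 (O(R) = -3 - 6 = -9)
f(K, N) = -3 + 1/K
V(C) = 5 + C*(-3 + 1/C) (V(C) = (-3 + 1/C)*C + 5 = C*(-3 + 1/C) + 5 = 5 + C*(-3 + 1/C))
-66*(-4*(-5))*V(O(6)) = -66*(-4*(-5))*(6 - 3*(-9)) = -1320*(6 + 27) = -1320*33 = -66*660 = -43560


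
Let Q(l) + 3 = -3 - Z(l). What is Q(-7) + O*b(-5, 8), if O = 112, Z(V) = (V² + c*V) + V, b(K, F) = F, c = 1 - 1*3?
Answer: 834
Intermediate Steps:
c = -2 (c = 1 - 3 = -2)
Z(V) = V² - V (Z(V) = (V² - 2*V) + V = V² - V)
Q(l) = -6 - l*(-1 + l) (Q(l) = -3 + (-3 - l*(-1 + l)) = -6 - l*(-1 + l))
Q(-7) + O*b(-5, 8) = (-6 - 7 - 1*(-7)²) + 112*8 = (-6 - 7 - 1*49) + 896 = (-6 - 7 - 49) + 896 = -62 + 896 = 834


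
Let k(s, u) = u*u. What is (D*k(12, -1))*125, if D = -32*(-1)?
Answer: 4000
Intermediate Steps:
k(s, u) = u²
D = 32
(D*k(12, -1))*125 = (32*(-1)²)*125 = (32*1)*125 = 32*125 = 4000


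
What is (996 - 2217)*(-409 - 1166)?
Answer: 1923075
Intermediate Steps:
(996 - 2217)*(-409 - 1166) = -1221*(-1575) = 1923075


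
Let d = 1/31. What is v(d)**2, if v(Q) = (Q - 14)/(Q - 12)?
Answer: 187489/137641 ≈ 1.3622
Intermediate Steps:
d = 1/31 ≈ 0.032258
v(Q) = (-14 + Q)/(-12 + Q)
v(d)**2 = ((-14 + 1/31)/(-12 + 1/31))**2 = (-433/31/(-371/31))**2 = (-31/371*(-433/31))**2 = (433/371)**2 = 187489/137641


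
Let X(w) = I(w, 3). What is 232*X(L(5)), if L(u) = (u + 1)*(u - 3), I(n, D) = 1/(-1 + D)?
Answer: 116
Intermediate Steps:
L(u) = (1 + u)*(-3 + u)
X(w) = ½ (X(w) = 1/(-1 + 3) = 1/2 = ½)
232*X(L(5)) = 232*(½) = 116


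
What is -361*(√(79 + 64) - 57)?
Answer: 20577 - 361*√143 ≈ 16260.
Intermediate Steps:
-361*(√(79 + 64) - 57) = -361*(√143 - 57) = -361*(-57 + √143) = 20577 - 361*√143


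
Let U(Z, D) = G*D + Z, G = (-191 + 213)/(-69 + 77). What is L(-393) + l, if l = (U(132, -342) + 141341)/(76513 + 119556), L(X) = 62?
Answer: 24593621/392138 ≈ 62.717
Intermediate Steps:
G = 11/4 (G = 22/8 = 22*(⅛) = 11/4 ≈ 2.7500)
U(Z, D) = Z + 11*D/4 (U(Z, D) = 11*D/4 + Z = Z + 11*D/4)
l = 281065/392138 (l = ((132 + (11/4)*(-342)) + 141341)/(76513 + 119556) = ((132 - 1881/2) + 141341)/196069 = (-1617/2 + 141341)*(1/196069) = (281065/2)*(1/196069) = 281065/392138 ≈ 0.71675)
L(-393) + l = 62 + 281065/392138 = 24593621/392138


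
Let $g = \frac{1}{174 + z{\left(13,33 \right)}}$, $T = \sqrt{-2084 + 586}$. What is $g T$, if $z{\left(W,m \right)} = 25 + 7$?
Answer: $\frac{i \sqrt{1498}}{206} \approx 0.18788 i$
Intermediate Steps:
$z{\left(W,m \right)} = 32$
$T = i \sqrt{1498}$ ($T = \sqrt{-1498} = i \sqrt{1498} \approx 38.704 i$)
$g = \frac{1}{206}$ ($g = \frac{1}{174 + 32} = \frac{1}{206} \approx 0.0048544$)
$g T = \frac{i \sqrt{1498}}{206}$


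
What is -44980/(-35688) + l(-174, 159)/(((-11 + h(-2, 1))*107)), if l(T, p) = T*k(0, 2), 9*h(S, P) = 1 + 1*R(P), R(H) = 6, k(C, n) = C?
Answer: 11245/8922 ≈ 1.2604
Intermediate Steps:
h(S, P) = 7/9 (h(S, P) = (1 + 1*6)/9 = (1 + 6)/9 = (1/9)*7 = 7/9)
l(T, p) = 0 (l(T, p) = T*0 = 0)
-44980/(-35688) + l(-174, 159)/(((-11 + h(-2, 1))*107)) = -44980/(-35688) + 0/(((-11 + 7/9)*107)) = -44980*(-1/35688) + 0/((-92/9*107)) = 11245/8922 + 0/(-9844/9) = 11245/8922 + 0*(-9/9844) = 11245/8922 + 0 = 11245/8922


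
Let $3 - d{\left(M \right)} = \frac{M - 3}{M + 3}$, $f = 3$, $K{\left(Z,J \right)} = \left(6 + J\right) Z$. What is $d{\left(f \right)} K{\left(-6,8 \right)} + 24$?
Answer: $-228$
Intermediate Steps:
$K{\left(Z,J \right)} = Z \left(6 + J\right)$
$d{\left(M \right)} = 3 - \frac{-3 + M}{3 + M}$ ($d{\left(M \right)} = 3 - \frac{M - 3}{M + 3} = 3 - \frac{-3 + M}{3 + M}$)
$d{\left(f \right)} K{\left(-6,8 \right)} + 24 = \frac{2 \left(6 + 3\right)}{3 + 3} \left(- 6 \left(6 + 8\right)\right) + 24 = 2 \cdot \frac{1}{6} \cdot 9 \left(\left(-6\right) 14\right) + 24 = 2 \cdot \frac{1}{6} \cdot 9 \left(-84\right) + 24 = 3 \left(-84\right) + 24 = -252 + 24 = -228$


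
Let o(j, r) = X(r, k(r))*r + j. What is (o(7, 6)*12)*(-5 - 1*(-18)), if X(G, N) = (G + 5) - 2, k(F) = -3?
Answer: 9516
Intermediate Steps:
X(G, N) = 3 + G (X(G, N) = (5 + G) - 2 = 3 + G)
o(j, r) = j + r*(3 + r) (o(j, r) = (3 + r)*r + j = r*(3 + r) + j = j + r*(3 + r))
(o(7, 6)*12)*(-5 - 1*(-18)) = ((7 + 6*(3 + 6))*12)*(-5 - 1*(-18)) = ((7 + 6*9)*12)*(-5 + 18) = ((7 + 54)*12)*13 = (61*12)*13 = 732*13 = 9516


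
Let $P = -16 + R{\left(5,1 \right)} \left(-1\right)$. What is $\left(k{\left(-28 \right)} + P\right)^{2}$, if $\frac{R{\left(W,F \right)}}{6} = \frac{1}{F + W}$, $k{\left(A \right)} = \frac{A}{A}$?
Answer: $256$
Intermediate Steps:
$k{\left(A \right)} = 1$
$R{\left(W,F \right)} = \frac{6}{F + W}$
$P = -17$ ($P = -16 + \frac{6}{1 + 5} \left(-1\right) = -16 + \frac{6}{6} \left(-1\right) = -16 + 6 \cdot \frac{1}{6} \left(-1\right) = -16 + 1 \left(-1\right) = -16 - 1 = -17$)
$\left(k{\left(-28 \right)} + P\right)^{2} = \left(1 - 17\right)^{2} = \left(-16\right)^{2} = 256$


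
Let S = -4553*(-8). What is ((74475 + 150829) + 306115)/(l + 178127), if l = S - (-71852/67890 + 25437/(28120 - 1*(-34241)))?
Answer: 41664118470065/16821200188008 ≈ 2.4769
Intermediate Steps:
S = 36424
l = 2855752150363/78401635 (l = 36424 - (-71852/67890 + 25437/(28120 - 1*(-34241))) = 36424 - (-71852*1/67890 + 25437/(28120 + 34241)) = 36424 - (-35926/33945 + 25437/62361) = 36424 - (-35926/33945 + 25437*(1/62361)) = 36424 - (-35926/33945 + 8479/20787) = 36424 - 1*(-50997123/78401635) = 36424 + 50997123/78401635 = 2855752150363/78401635 ≈ 36425.)
((74475 + 150829) + 306115)/(l + 178127) = ((74475 + 150829) + 306115)/(2855752150363/78401635 + 178127) = (225304 + 306115)/(16821200188008/78401635) = 531419*(78401635/16821200188008) = 41664118470065/16821200188008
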